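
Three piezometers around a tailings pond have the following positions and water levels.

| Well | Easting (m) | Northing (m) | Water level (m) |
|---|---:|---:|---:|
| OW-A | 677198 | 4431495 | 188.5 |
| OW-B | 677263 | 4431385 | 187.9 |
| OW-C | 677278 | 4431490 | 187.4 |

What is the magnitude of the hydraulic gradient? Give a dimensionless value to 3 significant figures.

Differences from OW-A: to OW-B (Δx, Δy, Δh) = (65, -110, -0.6); to OW-C = (80, -5, -1.1).
Determinant of the coordinate differences = 65·(-5) − 80·(-110) = 8475.
∂h/∂x = [(-0.6)·(-5) − (-1.1)·(-110)] / 8475 = -0.01392
∂h/∂y = [65·(-1.1) − 80·(-0.6)] / 8475 = -0.002773
|∇h| = √(-0.01392² + -0.002773²) = 0.01419

0.0142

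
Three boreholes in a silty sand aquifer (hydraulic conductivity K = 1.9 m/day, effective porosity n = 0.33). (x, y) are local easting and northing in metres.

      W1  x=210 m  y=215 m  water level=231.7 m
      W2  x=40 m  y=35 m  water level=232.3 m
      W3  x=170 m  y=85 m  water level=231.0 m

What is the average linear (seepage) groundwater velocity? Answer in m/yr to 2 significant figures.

35 m/yr

Taking W1 as reference: W2−W1 = (-170, -180, +0.6); W3−W1 = (-40, -130, -0.7).
Determinant of the coordinate differences = (-170)·(-130) − (-40)·(-180) = 14900.
∂h/∂x = [(+0.6)·(-130) − (-0.7)·(-180)] / 14900 = -0.01369
∂h/∂y = [(-170)·(-0.7) − (-40)·(+0.6)] / 14900 = +0.009597
|∇h| = √(-0.01369² + 0.009597²) = 0.01672
Seepage velocity v = K·i/n = 1.9 × 0.01672 / 0.33 = 0.09627 m/day = 35.16 m/yr.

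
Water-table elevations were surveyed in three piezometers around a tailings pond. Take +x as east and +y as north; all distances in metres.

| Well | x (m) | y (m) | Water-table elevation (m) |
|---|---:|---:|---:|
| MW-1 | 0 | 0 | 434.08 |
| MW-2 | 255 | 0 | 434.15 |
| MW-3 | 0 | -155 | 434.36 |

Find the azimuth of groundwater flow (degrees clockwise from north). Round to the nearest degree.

∂h/∂x = (434.15 − 434.08) / (255 − 0) = +0.0002745
∂h/∂y = (434.36 − 434.08) / (-155 − 0) = -0.001806
Flow direction (−∇h) has components (-0.0002745 E, +0.001806 N).
Azimuth = atan2(E, N) = atan2(-0.0002745, +0.001806) = 351.4° ≈ 351°.

351°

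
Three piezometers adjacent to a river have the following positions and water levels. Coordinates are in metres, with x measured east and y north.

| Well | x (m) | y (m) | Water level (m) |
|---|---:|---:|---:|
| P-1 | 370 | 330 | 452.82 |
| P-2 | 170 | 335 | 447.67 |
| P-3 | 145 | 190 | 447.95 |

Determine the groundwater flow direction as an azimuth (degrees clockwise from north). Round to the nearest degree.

284°

Differences from P-1: to P-2 (Δx, Δy, Δh) = (-200, 5, -5.15); to P-3 = (-225, -140, -4.87).
Determinant of the coordinate differences = (-200)·(-140) − (-225)·5 = 29125.
∂h/∂x = [(-5.15)·(-140) − (-4.87)·5] / 29125 = +0.02559
∂h/∂y = [(-200)·(-4.87) − (-225)·(-5.15)] / 29125 = -0.006343
Flow direction (−∇h) has components (-0.02559 E, +0.006343 N).
Azimuth = atan2(E, N) = atan2(-0.02559, +0.006343) = 283.9° ≈ 284°.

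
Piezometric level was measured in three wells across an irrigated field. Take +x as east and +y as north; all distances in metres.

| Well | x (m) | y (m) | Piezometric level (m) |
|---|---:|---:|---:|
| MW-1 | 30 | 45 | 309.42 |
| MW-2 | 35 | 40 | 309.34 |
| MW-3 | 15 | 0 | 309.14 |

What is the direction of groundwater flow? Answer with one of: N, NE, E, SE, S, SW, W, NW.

Differences from MW-1: to MW-2 (Δx, Δy, Δh) = (5, -5, -0.08); to MW-3 = (-15, -45, -0.28).
Determinant of the coordinate differences = 5·(-45) − (-15)·(-5) = -300.
∂h/∂x = [(-0.08)·(-45) − (-0.28)·(-5)] / -300 = -0.007333
∂h/∂y = [5·(-0.28) − (-15)·(-0.08)] / -300 = +0.008667
Flow = −∇h = (+0.007333 east, -0.008667 north), which points southeast.

SE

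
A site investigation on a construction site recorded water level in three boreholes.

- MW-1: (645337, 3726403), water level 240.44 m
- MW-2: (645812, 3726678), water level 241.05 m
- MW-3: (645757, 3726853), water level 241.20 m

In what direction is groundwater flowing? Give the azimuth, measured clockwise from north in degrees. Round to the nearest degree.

With h = a·x + b·y + c and MW-1 as origin, the differences give:
  475·a + 275·b = +0.61
  420·a + 450·b = +0.76
Eliminate b (×450 and ×275, subtract): 98250·a = 65.500 → a = ∂h/∂x = +0.0006667
Back-substitute: b = ∂h/∂y = +0.001067.
Flow direction (−∇h) has components (-0.0006667 E, -0.001067 N).
Azimuth = atan2(E, N) = atan2(-0.0006667, -0.001067) = 212.0° ≈ 212°.

212°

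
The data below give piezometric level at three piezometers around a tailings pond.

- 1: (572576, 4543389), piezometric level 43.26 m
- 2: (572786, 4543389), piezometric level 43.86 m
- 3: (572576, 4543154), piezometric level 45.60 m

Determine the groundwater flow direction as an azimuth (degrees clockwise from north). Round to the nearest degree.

∂h/∂x = (43.86 − 43.26) / (572786 − 572576) = +0.002857
∂h/∂y = (45.60 − 43.26) / (4543154 − 4543389) = -0.009957
Flow direction (−∇h) has components (-0.002857 E, +0.009957 N).
Azimuth = atan2(E, N) = atan2(-0.002857, +0.009957) = 344.0° ≈ 344°.

344°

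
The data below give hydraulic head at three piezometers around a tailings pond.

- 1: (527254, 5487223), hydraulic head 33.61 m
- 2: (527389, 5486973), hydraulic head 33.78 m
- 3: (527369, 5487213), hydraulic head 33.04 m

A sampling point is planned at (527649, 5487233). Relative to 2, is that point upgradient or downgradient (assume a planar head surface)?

Differences from 1: to 2 (Δx, Δy, Δh) = (135, -250, +0.17); to 3 = (115, -10, -0.57).
Determinant of the coordinate differences = 135·(-10) − 115·(-250) = 27400.
∂h/∂x = [(+0.17)·(-10) − (-0.57)·(-250)] / 27400 = -0.005263
∂h/∂y = [135·(-0.57) − 115·(+0.17)] / 27400 = -0.003522
Head at (527649, 5487233) = 33.61 + (-0.005263)·(395) + (-0.003522)·(10) = 31.50 m.
That is lower than the 33.78 m at 2, so the point is downgradient.

downgradient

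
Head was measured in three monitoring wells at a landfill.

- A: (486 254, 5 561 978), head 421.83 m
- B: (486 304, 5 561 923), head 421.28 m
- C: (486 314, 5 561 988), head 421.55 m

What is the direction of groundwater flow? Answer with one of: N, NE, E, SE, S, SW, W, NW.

Differences from A: to B (Δx, Δy, Δh) = (50, -55, -0.55); to C = (60, 10, -0.28).
Solve a·Δx + b·Δy = Δh: det = 50·10 − 60·(-55) = 3800.
∂h/∂x = [(-0.55)·10 − (-0.28)·(-55)] / 3800 = -0.005500
∂h/∂y = [50·(-0.28) − 60·(-0.55)] / 3800 = +0.005000
Flow = −∇h = (+0.005500 east, -0.005000 north), which points southeast.

SE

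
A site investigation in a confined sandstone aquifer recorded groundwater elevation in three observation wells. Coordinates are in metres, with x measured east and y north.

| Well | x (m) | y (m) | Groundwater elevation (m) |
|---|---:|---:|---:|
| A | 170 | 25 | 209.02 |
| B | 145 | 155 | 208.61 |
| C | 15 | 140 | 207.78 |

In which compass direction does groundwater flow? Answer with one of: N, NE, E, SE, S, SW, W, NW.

W

Taking A as reference: B−A = (-25, 130, -0.41); C−A = (-155, 115, -1.24).
Determinant of the coordinate differences = (-25)·115 − (-155)·130 = 17275.
∂h/∂x = [(-0.41)·115 − (-1.24)·130] / 17275 = +0.006602
∂h/∂y = [(-25)·(-1.24) − (-155)·(-0.41)] / 17275 = -0.001884
Flow = −∇h = (-0.006602 east, +0.001884 north), which points west.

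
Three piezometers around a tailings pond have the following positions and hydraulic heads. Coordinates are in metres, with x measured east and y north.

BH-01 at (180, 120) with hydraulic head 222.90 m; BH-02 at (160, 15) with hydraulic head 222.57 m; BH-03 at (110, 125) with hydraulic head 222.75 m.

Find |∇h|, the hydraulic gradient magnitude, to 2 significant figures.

0.0036

Taking BH-01 as reference: BH-02−BH-01 = (-20, -105, -0.33); BH-03−BH-01 = (-70, 5, -0.15).
Solve a·Δx + b·Δy = Δh: det = (-20)·5 − (-70)·(-105) = -7450.
∂h/∂x = [(-0.33)·5 − (-0.15)·(-105)] / -7450 = +0.002336
∂h/∂y = [(-20)·(-0.15) − (-70)·(-0.33)] / -7450 = +0.002698
|∇h| = √(0.002336² + 0.002698²) = 0.003569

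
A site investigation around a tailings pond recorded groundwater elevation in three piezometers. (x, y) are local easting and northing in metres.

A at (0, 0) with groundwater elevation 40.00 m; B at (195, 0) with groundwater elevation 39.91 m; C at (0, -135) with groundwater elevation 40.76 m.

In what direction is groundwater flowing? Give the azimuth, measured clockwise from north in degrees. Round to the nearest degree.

∂h/∂x = (39.91 − 40.00) / (195 − 0) = -0.0004615
∂h/∂y = (40.76 − 40.00) / (-135 − 0) = -0.005630
Flow direction (−∇h) has components (+0.0004615 E, +0.005630 N).
Azimuth = atan2(E, N) = atan2(+0.0004615, +0.005630) = 4.7° ≈ 005°.

005°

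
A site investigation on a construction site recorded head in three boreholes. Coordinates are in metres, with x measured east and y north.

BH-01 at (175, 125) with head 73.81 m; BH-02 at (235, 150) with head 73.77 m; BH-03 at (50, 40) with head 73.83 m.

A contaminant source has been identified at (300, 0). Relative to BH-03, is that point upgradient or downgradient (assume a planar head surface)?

Taking BH-01 as reference: BH-02−BH-01 = (60, 25, -0.04); BH-03−BH-01 = (-125, -85, +0.02).
Solve a·Δx + b·Δy = Δh: det = 60·(-85) − (-125)·25 = -1975.
∂h/∂x = [(-0.04)·(-85) − (+0.02)·25] / -1975 = -0.001468
∂h/∂y = [60·(+0.02) − (-125)·(-0.04)] / -1975 = +0.001924
Head at (300, 0) = 73.81 + (-0.001468)·(125) + (+0.001924)·(-125) = 73.39 m.
That is lower than the 73.83 m at BH-03, so the point is downgradient.

downgradient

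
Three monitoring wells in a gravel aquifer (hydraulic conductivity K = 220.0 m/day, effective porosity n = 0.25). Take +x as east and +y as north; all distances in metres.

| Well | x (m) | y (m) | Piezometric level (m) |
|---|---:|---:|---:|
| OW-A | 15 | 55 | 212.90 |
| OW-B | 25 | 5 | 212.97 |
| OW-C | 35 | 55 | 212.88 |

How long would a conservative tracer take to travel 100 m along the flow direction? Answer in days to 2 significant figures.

Differences from OW-A: to OW-B (Δx, Δy, Δh) = (10, -50, +0.07); to OW-C = (20, 0, -0.02).
Solve a·Δx + b·Δy = Δh: det = 10·0 − 20·(-50) = 1000.
∂h/∂x = [(+0.07)·0 − (-0.02)·(-50)] / 1000 = -0.001000
∂h/∂y = [10·(-0.02) − 20·(+0.07)] / 1000 = -0.001600
|∇h| = √(-0.001000² + -0.001600²) = 0.001887
Seepage velocity v = K·i/n = 220.0 × 0.001887 / 0.25 = 1.661 m/day.
t = 100 / 1.661 = 60.2 days.

60 days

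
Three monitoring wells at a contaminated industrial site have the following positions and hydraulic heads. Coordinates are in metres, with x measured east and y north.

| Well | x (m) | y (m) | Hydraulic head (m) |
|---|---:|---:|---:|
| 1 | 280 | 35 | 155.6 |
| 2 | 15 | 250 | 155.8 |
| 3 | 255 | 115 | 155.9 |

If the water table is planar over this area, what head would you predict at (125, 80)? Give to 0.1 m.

155.3 m

Taking 1 as reference: 2−1 = (-265, 215, +0.2); 3−1 = (-25, 80, +0.3).
Solve a·Δx + b·Δy = Δh: det = (-265)·80 − (-25)·215 = -15825.
∂h/∂x = [(+0.2)·80 − (+0.3)·215] / -15825 = +0.003065
∂h/∂y = [(-265)·(+0.3) − (-25)·(+0.2)] / -15825 = +0.004708
h(125, 80) = 155.6 + (+0.003065)·(-155) + (+0.004708)·(45) = 155.6 -0.475 +0.212 = 155.337 m.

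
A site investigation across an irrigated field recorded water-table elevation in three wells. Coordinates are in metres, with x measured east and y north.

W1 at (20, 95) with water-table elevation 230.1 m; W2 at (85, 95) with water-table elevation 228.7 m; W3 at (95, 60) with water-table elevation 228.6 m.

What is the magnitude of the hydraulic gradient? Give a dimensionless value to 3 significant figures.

0.0218

Taking W1 as reference: W2−W1 = (65, 0, -1.4); W3−W1 = (75, -35, -1.5).
Solve a·Δx + b·Δy = Δh: det = 65·(-35) − 75·0 = -2275.
∂h/∂x = [(-1.4)·(-35) − (-1.5)·0] / -2275 = -0.02154
∂h/∂y = [65·(-1.5) − 75·(-1.4)] / -2275 = -0.003297
|∇h| = √(-0.02154² + -0.003297²) = 0.02179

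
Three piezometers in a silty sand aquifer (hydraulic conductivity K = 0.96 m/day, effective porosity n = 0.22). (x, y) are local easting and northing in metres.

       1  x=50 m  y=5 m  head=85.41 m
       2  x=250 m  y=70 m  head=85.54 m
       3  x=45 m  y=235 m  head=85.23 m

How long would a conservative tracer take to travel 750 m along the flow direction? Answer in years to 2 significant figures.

Differences from 1: to 2 (Δx, Δy, Δh) = (200, 65, +0.13); to 3 = (-5, 230, -0.18).
Determinant of the coordinate differences = 200·230 − (-5)·65 = 46325.
∂h/∂x = [(+0.13)·230 − (-0.18)·65] / 46325 = +0.0008980
∂h/∂y = [200·(-0.18) − (-5)·(+0.13)] / 46325 = -0.0007631
|∇h| = √(0.0008980² + -0.0007631²) = 0.001178
Seepage velocity v = K·i/n = 0.96 × 0.001178 / 0.22 = 0.00514 m/day.
t = 750 / 0.00514 = 1.459e+05 days = 399 years.

400 years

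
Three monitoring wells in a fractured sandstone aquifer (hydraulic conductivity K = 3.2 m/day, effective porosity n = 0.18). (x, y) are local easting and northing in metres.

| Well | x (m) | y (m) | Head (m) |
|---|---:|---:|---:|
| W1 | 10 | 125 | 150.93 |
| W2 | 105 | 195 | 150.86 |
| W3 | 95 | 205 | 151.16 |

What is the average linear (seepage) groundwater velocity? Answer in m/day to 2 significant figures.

Differences from W1: to W2 (Δx, Δy, Δh) = (95, 70, -0.07); to W3 = (85, 80, +0.23).
Solve a·Δx + b·Δy = Δh: det = 95·80 − 85·70 = 1650.
∂h/∂x = [(-0.07)·80 − (+0.23)·70] / 1650 = -0.01315
∂h/∂y = [95·(+0.23) − 85·(-0.07)] / 1650 = +0.01685
|∇h| = √(-0.01315² + 0.01685²) = 0.02137
Seepage velocity v = K·i/n = 3.2 × 0.02137 / 0.18 = 0.3799 m/day.

0.38 m/day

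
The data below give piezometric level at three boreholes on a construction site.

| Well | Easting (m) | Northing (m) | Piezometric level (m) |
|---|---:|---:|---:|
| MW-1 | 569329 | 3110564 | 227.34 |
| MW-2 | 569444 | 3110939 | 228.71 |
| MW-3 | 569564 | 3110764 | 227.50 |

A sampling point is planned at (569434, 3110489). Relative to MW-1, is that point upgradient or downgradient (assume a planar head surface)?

Taking MW-1 as reference: MW-2−MW-1 = (115, 375, +1.37); MW-3−MW-1 = (235, 200, +0.16).
Determinant of the coordinate differences = 115·200 − 235·375 = -65125.
∂h/∂x = [(+1.37)·200 − (+0.16)·375] / -65125 = -0.003286
∂h/∂y = [115·(+0.16) − 235·(+1.37)] / -65125 = +0.004661
Head at (569434, 3110489) = 227.34 + (-0.003286)·(105) + (+0.004661)·(-75) = 226.65 m.
That is lower than the 227.34 m at MW-1, so the point is downgradient.

downgradient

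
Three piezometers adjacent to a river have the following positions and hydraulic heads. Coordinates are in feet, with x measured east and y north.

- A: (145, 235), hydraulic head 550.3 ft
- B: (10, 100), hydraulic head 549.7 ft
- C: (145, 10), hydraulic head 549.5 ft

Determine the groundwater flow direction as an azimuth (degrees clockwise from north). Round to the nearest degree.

194°

Taking A as reference: B−A = (-135, -135, -0.6); C−A = (0, -225, -0.8).
Determinant of the coordinate differences = (-135)·(-225) − 0·(-135) = 30375.
∂h/∂x = [(-0.6)·(-225) − (-0.8)·(-135)] / 30375 = +0.0008889
∂h/∂y = [(-135)·(-0.8) − 0·(-0.6)] / 30375 = +0.003556
Flow direction (−∇h) has components (-0.0008889 E, -0.003556 N).
Azimuth = atan2(E, N) = atan2(-0.0008889, -0.003556) = 194.0° ≈ 194°.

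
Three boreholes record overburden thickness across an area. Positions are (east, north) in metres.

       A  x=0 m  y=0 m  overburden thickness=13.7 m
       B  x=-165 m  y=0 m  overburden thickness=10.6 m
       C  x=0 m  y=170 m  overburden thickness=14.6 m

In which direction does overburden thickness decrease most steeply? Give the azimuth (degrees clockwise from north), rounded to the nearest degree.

∂d/∂x = (10.6 − 13.7) / (-165 − 0) = +0.01879
∂d/∂y = (14.6 − 13.7) / (170 − 0) = +0.005294
Steepest decrease is along −∇f: components (-0.01879 E, -0.005294 N).
Azimuth = atan2(-0.01879, -0.005294) = 254.3° ≈ 254°.

254°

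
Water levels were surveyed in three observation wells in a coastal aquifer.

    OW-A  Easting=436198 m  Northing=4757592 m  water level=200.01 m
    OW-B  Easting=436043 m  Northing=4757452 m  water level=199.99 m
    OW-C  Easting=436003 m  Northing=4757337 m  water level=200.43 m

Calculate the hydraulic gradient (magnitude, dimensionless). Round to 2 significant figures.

0.0077

Three-point gradient (reference OW-A): Δ to OW-B = (-155, -140, -0.02), Δ to OW-C = (-195, -255, +0.42).
∂h/∂x = +0.005227, ∂h/∂y = -0.005644 (det = 12225).
|∇h| = √(0.005227² + -0.005644²) = 0.007693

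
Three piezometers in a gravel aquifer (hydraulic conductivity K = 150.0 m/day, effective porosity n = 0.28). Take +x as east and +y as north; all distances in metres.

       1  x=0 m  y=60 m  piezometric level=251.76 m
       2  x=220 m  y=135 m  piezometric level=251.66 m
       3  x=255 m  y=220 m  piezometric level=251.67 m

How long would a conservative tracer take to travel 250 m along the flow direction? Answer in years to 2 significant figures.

1.9 years

With h = a·x + b·y + c and 1 as origin, the differences give:
  220·a + 75·b = -0.10
  255·a + 160·b = -0.09
Eliminate b (×160 and ×75, subtract): 16075·a = -9.250 → a = ∂h/∂x = -0.0005754
Back-substitute: b = ∂h/∂y = +0.0003546.
|∇h| = √(-0.0005754² + 0.0003546²) = 0.0006759
Seepage velocity v = K·i/n = 150.0 × 0.0006759 / 0.28 = 0.3621 m/day.
t = 250 / 0.3621 = 690.4 days = 1.89 years.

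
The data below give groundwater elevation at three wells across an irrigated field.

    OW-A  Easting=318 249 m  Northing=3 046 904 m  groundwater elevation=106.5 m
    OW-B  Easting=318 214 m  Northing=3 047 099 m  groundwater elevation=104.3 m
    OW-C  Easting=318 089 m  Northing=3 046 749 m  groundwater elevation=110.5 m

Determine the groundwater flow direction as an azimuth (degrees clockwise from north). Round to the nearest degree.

042°

With h = a·x + b·y + c and OW-A as origin, the differences give:
  (-35)·a + 195·b = -2.2
  (-160)·a + (-155)·b = +4.0
Eliminate b (×(-155) and ×195, subtract): 36625·a = -439.00 → a = ∂h/∂x = -0.01199
Back-substitute: b = ∂h/∂y = -0.01343.
Flow direction (−∇h) has components (+0.01199 E, +0.01343 N).
Azimuth = atan2(E, N) = atan2(+0.01199, +0.01343) = 41.7° ≈ 042°.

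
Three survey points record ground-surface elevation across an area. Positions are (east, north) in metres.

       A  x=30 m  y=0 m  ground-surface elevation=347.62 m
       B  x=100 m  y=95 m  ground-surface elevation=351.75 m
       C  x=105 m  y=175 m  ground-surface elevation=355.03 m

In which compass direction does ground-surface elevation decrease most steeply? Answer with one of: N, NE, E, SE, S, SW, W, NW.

S

With z = a·x + b·y + c and A as origin, the differences give:
  70·a + 95·b = +4.13
  75·a + 175·b = +7.41
Eliminate b (×175 and ×95, subtract): 5125·a = 18.800 → a = ∂z/∂x = +0.003668
Back-substitute: b = ∂z/∂y = +0.04077.
Steepest decrease is along −∇f = (-0.003668 E, -0.04077 N) → south.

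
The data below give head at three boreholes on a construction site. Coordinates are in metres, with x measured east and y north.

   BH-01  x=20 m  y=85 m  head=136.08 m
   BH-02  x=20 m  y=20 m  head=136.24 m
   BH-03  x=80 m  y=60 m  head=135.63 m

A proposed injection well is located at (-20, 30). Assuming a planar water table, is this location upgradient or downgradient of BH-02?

With h = a·x + b·y + c and BH-01 as origin, the differences give:
  0·a + (-65)·b = +0.16
  60·a + (-25)·b = -0.45
Eliminate b (×(-25) and ×(-65), subtract): 3900·a = -33.250 → a = ∂h/∂x = -0.008526
Back-substitute: b = ∂h/∂y = -0.002462.
Head at (-20, 30) = 136.08 + (-0.008526)·(-40) + (-0.002462)·(-55) = 136.56 m.
That is higher than the 136.24 m at BH-02, so the point is upgradient.

upgradient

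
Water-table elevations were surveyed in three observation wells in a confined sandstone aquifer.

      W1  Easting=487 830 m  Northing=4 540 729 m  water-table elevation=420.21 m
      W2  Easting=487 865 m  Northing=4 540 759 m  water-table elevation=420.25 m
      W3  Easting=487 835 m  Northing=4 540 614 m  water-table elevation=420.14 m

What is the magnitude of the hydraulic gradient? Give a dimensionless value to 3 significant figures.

With h = a·x + b·y + c and W1 as origin, the differences give:
  35·a + 30·b = +0.04
  5·a + (-115)·b = -0.07
Eliminate b (×(-115) and ×30, subtract): -4175·a = -2.500 → a = ∂h/∂x = +0.0005988
Back-substitute: b = ∂h/∂y = +0.0006347.
|∇h| = √(0.0005988² + 0.0006347²) = 0.0008726

0.000873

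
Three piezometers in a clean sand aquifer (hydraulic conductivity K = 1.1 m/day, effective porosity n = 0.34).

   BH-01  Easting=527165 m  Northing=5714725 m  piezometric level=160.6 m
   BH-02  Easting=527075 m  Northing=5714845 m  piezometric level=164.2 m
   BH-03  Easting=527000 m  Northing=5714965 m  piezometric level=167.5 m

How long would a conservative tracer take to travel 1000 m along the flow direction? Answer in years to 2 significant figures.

34 years

Three-point gradient (reference BH-01): Δ to BH-02 = (-90, 120, +3.6), Δ to BH-03 = (-165, 240, +6.9).
∂h/∂x = -0.02000, ∂h/∂y = +0.01500 (det = -1800).
|∇h| = √(-0.02000² + 0.01500²) = 0.025
Seepage velocity v = K·i/n = 1.1 × 0.025 / 0.34 = 0.08088 m/day.
t = 1000 / 0.08088 = 1.236e+04 days = 33.8 years.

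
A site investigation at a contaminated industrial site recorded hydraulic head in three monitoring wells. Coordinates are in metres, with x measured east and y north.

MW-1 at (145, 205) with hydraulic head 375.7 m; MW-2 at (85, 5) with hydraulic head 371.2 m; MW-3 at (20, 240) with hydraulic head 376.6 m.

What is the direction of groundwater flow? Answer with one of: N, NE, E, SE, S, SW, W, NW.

S

With h = a·x + b·y + c and MW-1 as origin, the differences give:
  (-60)·a + (-200)·b = -4.5
  (-125)·a + 35·b = +0.9
Eliminate b (×35 and ×(-200), subtract): -27100·a = 22.50 → a = ∂h/∂x = -0.0008303
Back-substitute: b = ∂h/∂y = +0.02275.
Flow = −∇h = (+0.0008303 east, -0.02275 north), which points south.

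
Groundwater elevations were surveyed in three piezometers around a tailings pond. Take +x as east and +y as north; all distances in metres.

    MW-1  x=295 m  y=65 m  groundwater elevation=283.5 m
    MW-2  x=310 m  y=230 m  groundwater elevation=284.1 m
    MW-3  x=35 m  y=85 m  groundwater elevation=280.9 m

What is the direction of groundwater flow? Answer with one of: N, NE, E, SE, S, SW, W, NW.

Differences from MW-1: to MW-2 (Δx, Δy, Δh) = (15, 165, +0.6); to MW-3 = (-260, 20, -2.6).
Determinant of the coordinate differences = 15·20 − (-260)·165 = 43200.
∂h/∂x = [(+0.6)·20 − (-2.6)·165] / 43200 = +0.01021
∂h/∂y = [15·(-2.6) − (-260)·(+0.6)] / 43200 = +0.002708
Flow = −∇h = (-0.01021 east, -0.002708 north), which points west.

W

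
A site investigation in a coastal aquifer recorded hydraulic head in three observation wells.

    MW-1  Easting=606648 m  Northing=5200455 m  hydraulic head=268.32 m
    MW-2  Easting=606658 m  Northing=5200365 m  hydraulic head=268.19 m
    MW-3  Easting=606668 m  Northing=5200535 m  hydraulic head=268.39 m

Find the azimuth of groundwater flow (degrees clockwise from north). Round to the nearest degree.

Three-point gradient (reference MW-1): Δ to MW-2 = (10, -90, -0.13), Δ to MW-3 = (20, 80, +0.07).
∂h/∂x = -0.001577, ∂h/∂y = +0.001269 (det = 2600).
Flow direction (−∇h) has components (+0.001577 E, -0.001269 N).
Azimuth = atan2(E, N) = atan2(+0.001577, -0.001269) = 128.8° ≈ 129°.

129°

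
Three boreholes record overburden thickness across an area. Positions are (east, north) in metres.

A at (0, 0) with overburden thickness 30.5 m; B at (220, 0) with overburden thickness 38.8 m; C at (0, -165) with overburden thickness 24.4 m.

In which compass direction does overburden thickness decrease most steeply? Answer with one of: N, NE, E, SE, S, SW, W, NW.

∂d/∂x = (38.8 − 30.5) / (220 − 0) = +0.03773
∂d/∂y = (24.4 − 30.5) / (-165 − 0) = +0.03697
Steepest decrease is along −∇f = (-0.03773 E, -0.03697 N) → southwest.

SW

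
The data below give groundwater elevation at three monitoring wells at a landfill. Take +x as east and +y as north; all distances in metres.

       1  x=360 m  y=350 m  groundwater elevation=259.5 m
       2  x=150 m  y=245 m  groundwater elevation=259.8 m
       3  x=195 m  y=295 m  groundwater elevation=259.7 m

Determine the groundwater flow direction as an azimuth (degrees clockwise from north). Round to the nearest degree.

031°

With h = a·x + b·y + c and 1 as origin, the differences give:
  (-210)·a + (-105)·b = +0.3
  (-165)·a + (-55)·b = +0.2
Eliminate b (×(-55) and ×(-105), subtract): -5775·a = 4.50 → a = ∂h/∂x = -0.0007792
Back-substitute: b = ∂h/∂y = -0.001299.
Flow direction (−∇h) has components (+0.0007792 E, +0.001299 N).
Azimuth = atan2(E, N) = atan2(+0.0007792, +0.001299) = 31.0° ≈ 031°.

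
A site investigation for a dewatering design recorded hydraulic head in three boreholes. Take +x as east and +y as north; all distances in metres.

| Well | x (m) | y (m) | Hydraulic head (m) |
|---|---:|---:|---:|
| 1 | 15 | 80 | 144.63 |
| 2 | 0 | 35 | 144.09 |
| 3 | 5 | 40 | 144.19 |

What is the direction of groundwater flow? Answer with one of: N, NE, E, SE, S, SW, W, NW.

Differences from 1: to 2 (Δx, Δy, Δh) = (-15, -45, -0.54); to 3 = (-10, -40, -0.44).
Solve a·Δx + b·Δy = Δh: det = (-15)·(-40) − (-10)·(-45) = 150.
∂h/∂x = [(-0.54)·(-40) − (-0.44)·(-45)] / 150 = +0.01200
∂h/∂y = [(-15)·(-0.44) − (-10)·(-0.54)] / 150 = +0.008000
Flow = −∇h = (-0.01200 east, -0.008000 north), which points southwest.

SW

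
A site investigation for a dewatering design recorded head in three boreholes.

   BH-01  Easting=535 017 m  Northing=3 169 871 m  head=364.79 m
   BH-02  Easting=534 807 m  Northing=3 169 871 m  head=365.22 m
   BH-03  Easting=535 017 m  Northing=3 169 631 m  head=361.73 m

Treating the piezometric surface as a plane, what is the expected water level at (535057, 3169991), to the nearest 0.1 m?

∂h/∂x = (365.22 − 364.79) / (534807 − 535017) = -0.002048
∂h/∂y = (361.73 − 364.79) / (3169631 − 3169871) = +0.01275
h(535057, 3169991) = 364.79 + (-0.002048)·(40) + (+0.01275)·(120) = 364.79 -0.082 +1.530 = 366.238 m.

366.2 m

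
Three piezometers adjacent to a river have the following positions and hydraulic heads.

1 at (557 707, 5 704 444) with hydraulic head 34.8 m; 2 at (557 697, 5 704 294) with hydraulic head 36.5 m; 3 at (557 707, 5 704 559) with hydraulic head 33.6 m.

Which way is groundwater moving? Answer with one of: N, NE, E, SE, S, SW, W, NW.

Three-point gradient (reference 1): Δ to 2 = (-10, -150, +1.7), Δ to 3 = (0, 115, -1.2).
∂h/∂x = -0.01348, ∂h/∂y = -0.01043 (det = -1150).
Flow = −∇h = (+0.01348 east, +0.01043 north), which points northeast.

NE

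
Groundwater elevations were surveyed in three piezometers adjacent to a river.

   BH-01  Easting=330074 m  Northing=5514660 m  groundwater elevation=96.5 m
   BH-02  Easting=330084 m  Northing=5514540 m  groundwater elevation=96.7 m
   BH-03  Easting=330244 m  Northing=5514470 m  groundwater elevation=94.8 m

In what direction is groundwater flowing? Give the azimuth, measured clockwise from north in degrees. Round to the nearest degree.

078°

Three-point gradient (reference BH-01): Δ to BH-02 = (10, -120, +0.2), Δ to BH-03 = (170, -190, -1.7).
∂h/∂x = -0.01308, ∂h/∂y = -0.002757 (det = 18500).
Flow direction (−∇h) has components (+0.01308 E, +0.002757 N).
Azimuth = atan2(E, N) = atan2(+0.01308, +0.002757) = 78.1° ≈ 078°.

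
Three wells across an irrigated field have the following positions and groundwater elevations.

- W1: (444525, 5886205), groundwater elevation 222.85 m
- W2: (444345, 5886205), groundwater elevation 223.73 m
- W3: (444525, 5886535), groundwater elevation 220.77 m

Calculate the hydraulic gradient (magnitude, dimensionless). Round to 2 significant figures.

0.0080

∂h/∂x = (223.73 − 222.85) / (444345 − 444525) = -0.004889
∂h/∂y = (220.77 − 222.85) / (5886535 − 5886205) = -0.006303
|∇h| = √(-0.004889² + -0.006303²) = 0.007977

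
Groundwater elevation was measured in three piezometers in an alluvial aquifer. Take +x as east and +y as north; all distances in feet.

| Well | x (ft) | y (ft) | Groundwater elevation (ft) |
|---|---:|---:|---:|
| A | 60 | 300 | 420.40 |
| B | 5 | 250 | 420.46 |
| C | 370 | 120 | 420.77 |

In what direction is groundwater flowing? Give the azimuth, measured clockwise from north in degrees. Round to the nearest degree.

Differences from A: to B (Δx, Δy, Δh) = (-55, -50, +0.06); to C = (310, -180, +0.37).
Determinant of the coordinate differences = (-55)·(-180) − 310·(-50) = 25400.
∂h/∂x = [(+0.06)·(-180) − (+0.37)·(-50)] / 25400 = +0.0003031
∂h/∂y = [(-55)·(+0.37) − 310·(+0.06)] / 25400 = -0.001533
Flow direction (−∇h) has components (-0.0003031 E, +0.001533 N).
Azimuth = atan2(E, N) = atan2(-0.0003031, +0.001533) = 348.8° ≈ 349°.

349°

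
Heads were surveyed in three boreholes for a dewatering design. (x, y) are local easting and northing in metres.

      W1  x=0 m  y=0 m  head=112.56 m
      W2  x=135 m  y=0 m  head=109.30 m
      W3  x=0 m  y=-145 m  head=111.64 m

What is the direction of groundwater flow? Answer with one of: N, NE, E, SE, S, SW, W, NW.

E

∂h/∂x = (109.30 − 112.56) / (135 − 0) = -0.02415
∂h/∂y = (111.64 − 112.56) / (-145 − 0) = +0.006345
Flow = −∇h = (+0.02415 east, -0.006345 north), which points east.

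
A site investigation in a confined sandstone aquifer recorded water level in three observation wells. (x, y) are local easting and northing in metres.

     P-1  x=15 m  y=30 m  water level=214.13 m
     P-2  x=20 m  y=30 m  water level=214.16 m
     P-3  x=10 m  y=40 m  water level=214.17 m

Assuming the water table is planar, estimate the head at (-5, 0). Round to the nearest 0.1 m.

Taking P-1 as reference: P-2−P-1 = (5, 0, +0.03); P-3−P-1 = (-5, 10, +0.04).
Solve a·Δx + b·Δy = Δh: det = 5·10 − (-5)·0 = 50.
∂h/∂x = [(+0.03)·10 − (+0.04)·0] / 50 = +0.006000
∂h/∂y = [5·(+0.04) − (-5)·(+0.03)] / 50 = +0.007000
h(-5, 0) = 214.13 + (+0.006000)·(-20) + (+0.007000)·(-30) = 214.13 -0.120 -0.210 = 213.800 m.

213.8 m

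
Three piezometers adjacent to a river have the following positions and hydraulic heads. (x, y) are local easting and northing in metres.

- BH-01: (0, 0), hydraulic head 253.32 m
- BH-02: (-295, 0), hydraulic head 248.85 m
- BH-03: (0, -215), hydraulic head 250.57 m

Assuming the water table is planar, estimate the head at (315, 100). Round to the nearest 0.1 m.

∂h/∂x = (248.85 − 253.32) / (-295 − 0) = +0.01515
∂h/∂y = (250.57 − 253.32) / (-215 − 0) = +0.01279
h(315, 100) = 253.32 + (+0.01515)·(315) + (+0.01279)·(100) = 253.32 +4.773 +1.279 = 259.372 m.

259.4 m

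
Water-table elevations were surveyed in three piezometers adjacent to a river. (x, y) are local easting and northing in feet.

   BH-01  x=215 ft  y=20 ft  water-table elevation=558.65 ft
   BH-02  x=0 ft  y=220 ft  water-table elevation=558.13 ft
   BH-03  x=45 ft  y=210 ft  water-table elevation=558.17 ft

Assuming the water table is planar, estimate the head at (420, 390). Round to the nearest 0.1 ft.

With h = a·x + b·y + c and BH-01 as origin, the differences give:
  (-215)·a + 200·b = -0.52
  (-170)·a + 190·b = -0.48
Eliminate b (×190 and ×200, subtract): -6850·a = -2.800 → a = ∂h/∂x = +0.0004088
Back-substitute: b = ∂h/∂y = -0.002161.
h(420, 390) = 558.65 + (+0.0004088)·(205) + (-0.002161)·(370) = 558.65 +0.084 -0.799 = 557.934 ft.

557.9 ft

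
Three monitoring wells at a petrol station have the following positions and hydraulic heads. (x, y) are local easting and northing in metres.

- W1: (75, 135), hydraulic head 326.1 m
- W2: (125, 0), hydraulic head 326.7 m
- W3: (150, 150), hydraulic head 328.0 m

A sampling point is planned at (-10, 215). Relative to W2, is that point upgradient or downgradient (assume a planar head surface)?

downgradient

Differences from W1: to W2 (Δx, Δy, Δh) = (50, -135, +0.6); to W3 = (75, 15, +1.9).
Determinant of the coordinate differences = 50·15 − 75·(-135) = 10875.
∂h/∂x = [(+0.6)·15 − (+1.9)·(-135)] / 10875 = +0.02441
∂h/∂y = [50·(+1.9) − 75·(+0.6)] / 10875 = +0.004598
Head at (-10, 215) = 326.1 + (+0.02441)·(-85) + (+0.004598)·(80) = 324.39 m.
That is lower than the 326.7 m at W2, so the point is downgradient.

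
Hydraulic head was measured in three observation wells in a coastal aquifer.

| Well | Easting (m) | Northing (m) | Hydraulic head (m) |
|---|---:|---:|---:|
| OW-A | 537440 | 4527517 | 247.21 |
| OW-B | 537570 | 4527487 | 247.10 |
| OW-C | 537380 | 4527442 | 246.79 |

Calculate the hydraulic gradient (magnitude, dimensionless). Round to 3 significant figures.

0.00531

Three-point gradient (reference OW-A): Δ to OW-B = (130, -30, -0.11), Δ to OW-C = (-60, -75, -0.42).
∂h/∂x = +0.0003766, ∂h/∂y = +0.005299 (det = -11550).
|∇h| = √(0.0003766² + 0.005299²) = 0.005312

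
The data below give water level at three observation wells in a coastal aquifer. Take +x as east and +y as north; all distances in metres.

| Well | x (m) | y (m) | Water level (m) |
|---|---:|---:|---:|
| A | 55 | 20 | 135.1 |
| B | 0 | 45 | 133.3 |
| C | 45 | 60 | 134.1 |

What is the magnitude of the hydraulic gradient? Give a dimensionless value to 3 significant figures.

Taking A as reference: B−A = (-55, 25, -1.8); C−A = (-10, 40, -1.0).
Determinant of the coordinate differences = (-55)·40 − (-10)·25 = -1950.
∂h/∂x = [(-1.8)·40 − (-1.0)·25] / -1950 = +0.02410
∂h/∂y = [(-55)·(-1.0) − (-10)·(-1.8)] / -1950 = -0.01897
|∇h| = √(0.02410² + -0.01897²) = 0.03067

0.0307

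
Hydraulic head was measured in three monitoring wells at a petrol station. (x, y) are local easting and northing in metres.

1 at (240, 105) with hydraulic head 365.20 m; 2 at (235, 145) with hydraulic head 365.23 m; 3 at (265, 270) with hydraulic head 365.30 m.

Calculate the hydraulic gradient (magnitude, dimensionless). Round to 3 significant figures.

Three-point gradient (reference 1): Δ to 2 = (-5, 40, +0.03), Δ to 3 = (25, 165, +0.10).
∂h/∂x = -0.0005205, ∂h/∂y = +0.0006849 (det = -1825).
|∇h| = √(-0.0005205² + 0.0006849²) = 0.0008602

0.000860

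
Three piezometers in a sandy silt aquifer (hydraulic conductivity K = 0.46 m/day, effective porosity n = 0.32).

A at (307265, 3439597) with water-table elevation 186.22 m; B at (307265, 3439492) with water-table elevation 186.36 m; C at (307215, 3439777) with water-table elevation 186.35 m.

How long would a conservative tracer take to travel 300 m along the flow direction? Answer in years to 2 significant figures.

Differences from A: to B (Δx, Δy, Δh) = (0, -105, +0.14); to C = (-50, 180, +0.13).
Determinant of the coordinate differences = 0·180 − (-50)·(-105) = -5250.
∂h/∂x = [(+0.14)·180 − (+0.13)·(-105)] / -5250 = -0.007400
∂h/∂y = [0·(+0.13) − (-50)·(+0.14)] / -5250 = -0.001333
|∇h| = √(-0.007400² + -0.001333²) = 0.007519
Seepage velocity v = K·i/n = 0.46 × 0.007519 / 0.32 = 0.01081 m/day.
t = 300 / 0.01081 = 2.775e+04 days = 76 years.

76 years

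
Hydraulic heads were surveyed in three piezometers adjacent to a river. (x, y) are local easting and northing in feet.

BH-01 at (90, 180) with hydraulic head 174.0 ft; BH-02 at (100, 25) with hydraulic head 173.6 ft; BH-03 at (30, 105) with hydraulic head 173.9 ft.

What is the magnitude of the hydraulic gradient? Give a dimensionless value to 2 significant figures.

Differences from BH-01: to BH-02 (Δx, Δy, Δh) = (10, -155, -0.4); to BH-03 = (-60, -75, -0.1).
Determinant of the coordinate differences = 10·(-75) − (-60)·(-155) = -10050.
∂h/∂x = [(-0.4)·(-75) − (-0.1)·(-155)] / -10050 = -0.001443
∂h/∂y = [10·(-0.1) − (-60)·(-0.4)] / -10050 = +0.002488
|∇h| = √(-0.001443² + 0.002488²) = 0.002876

0.0029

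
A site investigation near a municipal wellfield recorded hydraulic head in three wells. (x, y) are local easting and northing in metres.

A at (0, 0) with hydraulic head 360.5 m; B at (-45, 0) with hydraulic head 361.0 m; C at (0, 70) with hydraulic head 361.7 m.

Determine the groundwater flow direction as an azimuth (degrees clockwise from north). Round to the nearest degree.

147°

∂h/∂x = (361.0 − 360.5) / (-45 − 0) = -0.01111
∂h/∂y = (361.7 − 360.5) / (70 − 0) = +0.01714
Flow direction (−∇h) has components (+0.01111 E, -0.01714 N).
Azimuth = atan2(E, N) = atan2(+0.01111, -0.01714) = 147.1° ≈ 147°.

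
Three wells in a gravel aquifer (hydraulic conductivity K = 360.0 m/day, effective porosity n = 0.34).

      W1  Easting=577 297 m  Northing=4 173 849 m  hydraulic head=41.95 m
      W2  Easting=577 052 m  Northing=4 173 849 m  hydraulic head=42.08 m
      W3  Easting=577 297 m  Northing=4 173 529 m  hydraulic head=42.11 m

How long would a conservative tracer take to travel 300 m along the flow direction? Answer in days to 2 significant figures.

∂h/∂x = (42.08 − 41.95) / (577052 − 577297) = -0.0005306
∂h/∂y = (42.11 − 41.95) / (4173529 − 4173849) = -0.0005000
|∇h| = √(-0.0005306² + -0.0005000²) = 0.0007291
Seepage velocity v = K·i/n = 360.0 × 0.0007291 / 0.34 = 0.772 m/day.
t = 300 / 0.772 = 388.6 days.

390 days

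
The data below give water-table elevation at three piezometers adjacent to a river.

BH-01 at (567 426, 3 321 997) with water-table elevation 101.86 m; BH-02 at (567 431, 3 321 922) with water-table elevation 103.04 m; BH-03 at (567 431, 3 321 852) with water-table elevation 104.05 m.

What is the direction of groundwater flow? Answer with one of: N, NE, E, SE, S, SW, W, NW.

With h = a·x + b·y + c and BH-01 as origin, the differences give:
  5·a + (-75)·b = +1.18
  5·a + (-145)·b = +2.19
Eliminate b (×(-145) and ×(-75), subtract): -350·a = -6.850 → a = ∂h/∂x = +0.01957
Back-substitute: b = ∂h/∂y = -0.01443.
Flow = −∇h = (-0.01957 east, +0.01443 north), which points northwest.

NW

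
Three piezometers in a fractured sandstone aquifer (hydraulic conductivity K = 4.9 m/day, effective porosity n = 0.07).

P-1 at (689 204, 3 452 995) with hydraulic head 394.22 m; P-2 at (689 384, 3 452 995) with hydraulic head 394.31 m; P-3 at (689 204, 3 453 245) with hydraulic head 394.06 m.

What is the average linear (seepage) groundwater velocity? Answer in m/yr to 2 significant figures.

21 m/yr

∂h/∂x = (394.31 − 394.22) / (689384 − 689204) = +0.0005000
∂h/∂y = (394.06 − 394.22) / (3453245 − 3452995) = -0.0006400
|∇h| = √(0.0005000² + -0.0006400²) = 0.0008122
Seepage velocity v = K·i/n = 4.9 × 0.0008122 / 0.07 = 0.05685 m/day = 20.76 m/yr.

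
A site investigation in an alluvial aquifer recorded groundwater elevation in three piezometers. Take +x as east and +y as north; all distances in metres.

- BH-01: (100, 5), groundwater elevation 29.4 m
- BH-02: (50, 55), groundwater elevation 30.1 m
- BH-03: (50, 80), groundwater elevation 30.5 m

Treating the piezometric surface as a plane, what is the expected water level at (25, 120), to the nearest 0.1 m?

31.1 m

Taking BH-01 as reference: BH-02−BH-01 = (-50, 50, +0.7); BH-03−BH-01 = (-50, 75, +1.1).
Determinant of the coordinate differences = (-50)·75 − (-50)·50 = -1250.
∂h/∂x = [(+0.7)·75 − (+1.1)·50] / -1250 = +0.002000
∂h/∂y = [(-50)·(+1.1) − (-50)·(+0.7)] / -1250 = +0.01600
h(25, 120) = 29.4 + (+0.002000)·(-75) + (+0.01600)·(115) = 29.4 -0.150 +1.840 = 31.090 m.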